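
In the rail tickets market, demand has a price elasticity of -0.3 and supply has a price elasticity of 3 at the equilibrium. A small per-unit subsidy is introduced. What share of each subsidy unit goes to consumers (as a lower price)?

Consumer share = 10/11

For a small subsidy around the equilibrium, the benefit split depends on the relative slopes, which at a point are proportional to the elasticities.
Buyer share = εs/(εs + |εd|) = 3/(3 + 0.3) = 10/11; seller share = |εd|/(εs + |εd|) = 1/11.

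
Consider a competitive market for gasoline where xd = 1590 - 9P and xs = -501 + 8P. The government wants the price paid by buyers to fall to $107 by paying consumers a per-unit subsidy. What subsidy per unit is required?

At a buyer price of 107, quantity demanded is 1590 − 9·107 = 627.
Sellers supply 627 only when they receive Ps with -501 + 8·Ps = 627, i.e. Ps = 141.
s = Ps − Pb = 141 − 107 = 34.

Required subsidy s = $34 per unit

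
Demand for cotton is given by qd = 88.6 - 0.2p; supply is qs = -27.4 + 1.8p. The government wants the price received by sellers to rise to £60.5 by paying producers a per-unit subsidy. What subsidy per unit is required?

Required subsidy s = £25 per unit

At a seller price of 60.5, quantity supplied is -27.4 + 1.8·60.5 = 81.5.
Buyers absorb 81.5 only when they pay pb with 88.6 − 0.2·pb = 81.5, i.e. pb = 35.5.
s = ps − pb = 60.5 − 35.5 = 25.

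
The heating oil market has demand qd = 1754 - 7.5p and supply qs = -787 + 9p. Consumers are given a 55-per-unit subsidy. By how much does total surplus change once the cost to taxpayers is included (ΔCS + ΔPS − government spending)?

Pre-subsidy: 1754 - 7.5p = -787 + 9p gives p* = 154, q* = 599.
With the rebate, buyers effectively pay pb = ps − 55, where ps is the price sellers receive.
Demand in terms of ps becomes qd = 1754 − 7.5(ps − 55) = 2166.5 - 7.5ps. Setting this equal to supply: 2166.5 - 7.5ps = -787 + 9ps, so ps = 179.
Buyers pay pb = 179 − 55 = 124; q' = -787 + 9·179 = 824.
ΔCS = ½(599 + 824)(154 − 124) = 21345; ΔPS = ½(599 + 824)(179 − 154) = 17787.5.
Government spending = 55 × 824 = 45320.
Net change = 21345 + 17787.5 − 45320 = -6187.5. The loss equals the DWL triangle ½·55·225.

Net change in total surplus = -6187.5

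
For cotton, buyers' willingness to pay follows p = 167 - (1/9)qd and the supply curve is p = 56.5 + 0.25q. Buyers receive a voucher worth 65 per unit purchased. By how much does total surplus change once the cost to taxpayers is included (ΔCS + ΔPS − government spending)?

Pre-subsidy: 167 - (1/9)q = 56.5 + 0.25q gives q* = 306 and p* = 133.
With the rebate, buyers effectively pay pb = ps − 65, where ps is the price sellers receive.
On the curves, pb = 167 - (1/9)q and ps = 56.5 + 0.25q; the wedge ps − pb = 65 gives 56.5 + 0.25q − (167 - (1/9)q) = 65, so q' = 486.
Then pb = 167 − (1/9)·486 = 113 and ps = 56.5 + 0.25·486 = 178.
ΔCS = ½(306 + 486)(133 − 113) = 7920; ΔPS = ½(306 + 486)(178 − 133) = 17820.
Government spending = 65 × 486 = 31590.
Net change = 7920 + 17820 − 31590 = -5850. The loss equals the DWL triangle ½·65·180.

Net change in total surplus = -5850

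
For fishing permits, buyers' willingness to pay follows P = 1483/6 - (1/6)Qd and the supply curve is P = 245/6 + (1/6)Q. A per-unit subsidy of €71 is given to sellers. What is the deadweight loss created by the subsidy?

Deadweight loss = €7561.5

Pre-subsidy: 1483/6 - (1/6)Q = 245/6 + (1/6)Q gives Q* = 619 and P* = 144.
With the subsidy, sellers receive Ps = Pb + 71 for each unit, where Pb is the price buyers pay.
On the curves, Pb = 1483/6 - (1/6)Q and Ps = 245/6 + (1/6)Q; the wedge Ps − Pb = 71 gives 245/6 + (1/6)Q − (1483/6 - (1/6)Q) = 71, so Q' = 832.
Then Pb = 1483/6 − (1/6)·832 = 108.5 and Ps = 245/6 + (1/6)·832 = 179.5.
The subsidy expands output by 832 − 619 = 213 past the efficient level; on those units the gap between marginal cost and willingness to pay runs from 0 up to 71.
DWL = ½ × 71 × 213 = 7561.5.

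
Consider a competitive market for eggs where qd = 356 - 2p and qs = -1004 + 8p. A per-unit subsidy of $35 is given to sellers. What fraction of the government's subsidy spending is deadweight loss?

DWL / government spending = 0.2

Pre-subsidy: 356 - 2p = -1004 + 8p gives p* = 136, q* = 84.
With the subsidy, sellers receive ps = pb + 35 for each unit, where pb is the price buyers pay.
Supply in terms of pb becomes qs = -1004 + 8(pb + 35) = -724 + 8pb. Setting this equal to demand: 356 - 2pb = -724 + 8pb, so pb = 108.
Sellers receive ps = 108 + 35 = 143; q' = 356 − 2·108 = 140.
ΔCS = ½(84 + 140)(136 − 108) = 3136; ΔPS = ½(84 + 140)(143 − 136) = 784.
Government spending = 35 × 140 = 4900.
DWL = ½ × 35 × (140 − 84) = 980; fraction = 980 / 4900 = 0.2.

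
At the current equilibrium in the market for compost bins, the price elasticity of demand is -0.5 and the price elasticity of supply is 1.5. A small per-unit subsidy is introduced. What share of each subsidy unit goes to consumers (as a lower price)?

For a small subsidy around the equilibrium, the benefit split depends on the relative slopes, which at a point are proportional to the elasticities.
Buyer share = εs/(εs + |εd|) = 1.5/(1.5 + 0.5) = 0.75; seller share = |εd|/(εs + |εd|) = 0.25.

Consumer share = 0.75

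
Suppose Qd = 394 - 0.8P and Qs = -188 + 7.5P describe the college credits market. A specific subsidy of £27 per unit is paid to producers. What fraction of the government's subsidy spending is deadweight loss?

DWL / government spending = 405/14833

Pre-subsidy: 394 - 0.8P = -188 + 7.5P gives P* = 5820/83, Q* = 28046/83.
With the subsidy, sellers receive Ps = Pb + 27 for each unit, where Pb is the price buyers pay.
Supply in terms of Pb becomes Qs = -188 + 7.5(Pb + 27) = 14.5 + 7.5Pb. Setting this equal to demand: 394 - 0.8Pb = 14.5 + 7.5Pb, so Pb = 3795/83.
Sellers receive Ps = 3795/83 + 27 = 6036/83; Q' = 394 − 0.8·(3795/83) = 29666/83.
ΔCS = ½(28046/83 + 29666/83)(5820/83 − 3795/83) = 58433400/6889; ΔPS = ½(28046/83 + 29666/83)(6036/83 − 5820/83) = 6232896/6889.
Government spending = 27 × 29666/83 = 800982/83.
DWL = ½ × 27 × (29666/83 − 28046/83) = 21870/83; fraction = (21870/83) / (800982/83) = 405/14833.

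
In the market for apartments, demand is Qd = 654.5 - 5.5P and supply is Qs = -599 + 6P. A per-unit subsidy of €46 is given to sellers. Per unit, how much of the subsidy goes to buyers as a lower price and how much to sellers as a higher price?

Pre-subsidy: 654.5 - 5.5P = -599 + 6P gives P* = 109, Q* = 55.
With the subsidy, sellers receive Ps = Pb + 46 for each unit, where Pb is the price buyers pay.
Supply in terms of Pb becomes Qs = -599 + 6(Pb + 46) = -323 + 6Pb. Setting this equal to demand: 654.5 - 5.5Pb = -323 + 6Pb, so Pb = 85.
Sellers receive Ps = 85 + 46 = 131; Q' = 654.5 − 5.5·85 = 187.
Buyers' price falls by P* − Pb = 109 − 85 = 24; sellers' price rises by Ps − P* = 131 − 109 = 22.

Buyers gain €24 per unit; sellers gain €22 per unit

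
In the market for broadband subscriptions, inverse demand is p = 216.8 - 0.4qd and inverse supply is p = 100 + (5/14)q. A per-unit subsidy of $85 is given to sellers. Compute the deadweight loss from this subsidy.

Deadweight loss = 252875/53

Pre-subsidy: 216.8 - 0.4q = 100 + (5/14)q gives q* = 8176/53 and p* = 8220/53.
With the subsidy, sellers receive ps = pb + 85 for each unit, where pb is the price buyers pay.
On the curves, pb = 216.8 - 0.4q and ps = 100 + (5/14)q; the wedge ps − pb = 85 gives 100 + (5/14)q − (216.8 - 0.4q) = 85, so q' = 14126/53.
Then pb = 216.8 − 0.4·(14126/53) = 5840/53 and ps = 100 + (5/14)·(14126/53) = 10345/53.
The subsidy expands output by 14126/53 − 8176/53 = 5950/53 past the efficient level; on those units the gap between marginal cost and willingness to pay runs from 0 up to 85.
DWL = ½ × 85 × 5950/53 = 252875/53.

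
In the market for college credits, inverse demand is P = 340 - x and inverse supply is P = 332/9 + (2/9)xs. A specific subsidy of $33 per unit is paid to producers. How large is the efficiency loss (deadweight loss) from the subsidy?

Deadweight loss = $445.5

Pre-subsidy: 340 - x = 332/9 + (2/9)x gives x* = 248 and P* = 92.
With the subsidy, sellers receive Ps = Pb + 33 for each unit, where Pb is the price buyers pay.
On the curves, Pb = 340 - x and Ps = 332/9 + (2/9)x; the wedge Ps − Pb = 33 gives 332/9 + (2/9)x − (340 - x) = 33, so x' = 275.
Then Pb = 340 − 1·275 = 65 and Ps = 332/9 + (2/9)·275 = 98.
The subsidy expands output by 275 − 248 = 27 past the efficient level; on those units the gap between marginal cost and willingness to pay runs from 0 up to 33.
DWL = ½ × 33 × 27 = 445.5.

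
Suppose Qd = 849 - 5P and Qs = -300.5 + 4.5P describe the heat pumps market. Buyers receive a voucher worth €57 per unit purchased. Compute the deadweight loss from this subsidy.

Pre-subsidy: 849 - 5P = -300.5 + 4.5P gives P* = 121, Q* = 244.
With the rebate, buyers effectively pay Pb = Ps − 57, where Ps is the price sellers receive.
Demand in terms of Ps becomes Qd = 849 − 5(Ps − 57) = 1134 - 5Ps. Setting this equal to supply: 1134 - 5Ps = -300.5 + 4.5Ps, so Ps = 151.
Buyers pay Pb = 151 − 57 = 94; Q' = -300.5 + 4.5·151 = 379.
The subsidy expands output by 379 − 244 = 135 past the efficient level; on those units the gap between marginal cost and willingness to pay runs from 0 up to 57.
DWL = ½ × 57 × 135 = 3847.5.

Deadweight loss = €3847.5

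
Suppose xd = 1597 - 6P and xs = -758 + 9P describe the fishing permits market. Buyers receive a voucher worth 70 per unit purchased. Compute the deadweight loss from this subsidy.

Pre-subsidy: 1597 - 6P = -758 + 9P gives P* = 157, x* = 655.
With the rebate, buyers effectively pay Pb = Ps − 70, where Ps is the price sellers receive.
Demand in terms of Ps becomes xd = 1597 − 6(Ps − 70) = 2017 - 6Ps. Setting this equal to supply: 2017 - 6Ps = -758 + 9Ps, so Ps = 185.
Buyers pay Pb = 185 − 70 = 115; x' = -758 + 9·185 = 907.
The subsidy expands output by 907 − 655 = 252 past the efficient level; on those units the gap between marginal cost and willingness to pay runs from 0 up to 70.
DWL = ½ × 70 × 252 = 8820.

Deadweight loss = 8820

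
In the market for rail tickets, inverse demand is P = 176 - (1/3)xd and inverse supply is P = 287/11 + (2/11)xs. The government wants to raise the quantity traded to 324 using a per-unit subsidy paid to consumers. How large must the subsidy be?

Required subsidy s = 17 per unit

At x = 324, from the demand curve buyers pay Pb = 176 − (1/3)·324 = 68; from the supply curve sellers need Ps = 287/11 + (2/11)·324 = 85.
The subsidy must fill the gap: s = Ps − Pb = 85 − 68 = 17.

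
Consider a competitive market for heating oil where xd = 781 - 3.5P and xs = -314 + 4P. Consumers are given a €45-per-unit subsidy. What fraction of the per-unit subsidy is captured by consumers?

Pre-subsidy: 781 - 3.5P = -314 + 4P gives P* = 146, x* = 270.
With the rebate, buyers effectively pay Pb = Ps − 45, where Ps is the price sellers receive.
Demand in terms of Ps becomes xd = 781 − 3.5(Ps − 45) = 938.5 - 3.5Ps. Setting this equal to supply: 938.5 - 3.5Ps = -314 + 4Ps, so Ps = 167.
Buyers pay Pb = 167 − 45 = 122; x' = -314 + 4·167 = 354.
Buyers' price falls by P* − Pb = 146 − 122 = 24; sellers' price rises by Ps − P* = 167 − 146 = 21.
So consumers capture 24/45 = 8/15 of each unit of subsidy.

Consumer share = 8/15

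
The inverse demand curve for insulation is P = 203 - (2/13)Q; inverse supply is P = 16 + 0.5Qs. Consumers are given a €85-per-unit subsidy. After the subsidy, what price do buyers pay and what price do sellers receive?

Buyers pay €139; sellers receive €224

Pre-subsidy: 203 - (2/13)Q = 16 + 0.5Q gives Q* = 286 and P* = 159.
With the rebate, buyers effectively pay Pb = Ps − 85, where Ps is the price sellers receive.
On the curves, Pb = 203 - (2/13)Q and Ps = 16 + 0.5Q; the wedge Ps − Pb = 85 gives 16 + 0.5Q − (203 - (2/13)Q) = 85, so Q' = 416.
Then Pb = 203 − (2/13)·416 = 139 and Ps = 16 + 0.5·416 = 224.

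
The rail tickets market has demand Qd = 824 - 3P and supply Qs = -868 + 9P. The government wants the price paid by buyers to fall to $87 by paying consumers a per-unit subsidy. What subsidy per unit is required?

At a buyer price of 87, quantity demanded is 824 − 3·87 = 563.
Sellers supply 563 only when they receive Ps with -868 + 9·Ps = 563, i.e. Ps = 159.
s = Ps − Pb = 159 − 87 = 72.

Required subsidy s = $72 per unit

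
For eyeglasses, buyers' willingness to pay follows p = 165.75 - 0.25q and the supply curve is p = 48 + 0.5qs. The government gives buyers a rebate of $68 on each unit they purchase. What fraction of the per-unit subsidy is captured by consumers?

Consumer share = 1/3

Pre-subsidy: 165.75 - 0.25q = 48 + 0.5q gives q* = 157 and p* = 126.5.
With the rebate, buyers effectively pay pb = ps − 68, where ps is the price sellers receive.
On the curves, pb = 165.75 - 0.25q and ps = 48 + 0.5q; the wedge ps − pb = 68 gives 48 + 0.5q − (165.75 - 0.25q) = 68, so q' = 743/3.
Then pb = 165.75 − 0.25·(743/3) = 623/6 and ps = 48 + 0.5·(743/3) = 1031/6.
Buyers' price falls by p* − pb = 126.5 − 623/6 = 68/3; sellers' price rises by ps − p* = 1031/6 − 126.5 = 136/3.
So consumers capture (68/3)/68 = 1/3 of each unit of subsidy.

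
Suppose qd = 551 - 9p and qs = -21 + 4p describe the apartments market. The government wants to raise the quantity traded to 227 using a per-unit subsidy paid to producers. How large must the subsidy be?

Required subsidy s = 26 per unit

At q = 227, invert demand for the buyer price: pb = (551 − 227)/9 = 36; invert supply for the seller price: ps = (227 − (-21))/4 = 62.
The subsidy must fill the gap: s = ps − pb = 62 − 36 = 26.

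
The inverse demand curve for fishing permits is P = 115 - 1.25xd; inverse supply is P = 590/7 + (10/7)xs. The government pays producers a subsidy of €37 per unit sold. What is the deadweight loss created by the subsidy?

Deadweight loss = 19166/75

Pre-subsidy: 115 - 1.25x = 590/7 + (10/7)x gives x* = 172/15 and P* = 302/3.
With the subsidy, sellers receive Ps = Pb + 37 for each unit, where Pb is the price buyers pay.
On the curves, Pb = 115 - 1.25x and Ps = 590/7 + (10/7)x; the wedge Ps − Pb = 37 gives 590/7 + (10/7)x − (115 - 1.25x) = 37, so x' = 25.28.
Then Pb = 115 − 1.25·25.28 = 83.4 and Ps = 590/7 + (10/7)·25.28 = 120.4.
The subsidy expands output by 25.28 − 172/15 = 1036/75 past the efficient level; on those units the gap between marginal cost and willingness to pay runs from 0 up to 37.
DWL = ½ × 37 × 1036/75 = 19166/75.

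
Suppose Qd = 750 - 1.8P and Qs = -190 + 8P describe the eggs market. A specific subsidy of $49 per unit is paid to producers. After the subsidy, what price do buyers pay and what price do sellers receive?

Buyers pay 2740/49; sellers receive 5141/49

Pre-subsidy: 750 - 1.8P = -190 + 8P gives P* = 4700/49, Q* = 28290/49.
With the subsidy, sellers receive Ps = Pb + 49 for each unit, where Pb is the price buyers pay.
Supply in terms of Pb becomes Qs = -190 + 8(Pb + 49) = 202 + 8Pb. Setting this equal to demand: 750 - 1.8Pb = 202 + 8Pb, so Pb = 2740/49.
Sellers receive Ps = 2740/49 + 49 = 5141/49; Q' = 750 − 1.8·(2740/49) = 31818/49.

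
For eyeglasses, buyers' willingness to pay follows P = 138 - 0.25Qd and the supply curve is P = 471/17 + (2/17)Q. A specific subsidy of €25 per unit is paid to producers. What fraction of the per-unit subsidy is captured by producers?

Producer share = 0.32

Pre-subsidy: 138 - 0.25Q = 471/17 + (2/17)Q gives Q* = 300 and P* = 63.
With the subsidy, sellers receive Ps = Pb + 25 for each unit, where Pb is the price buyers pay.
On the curves, Pb = 138 - 0.25Q and Ps = 471/17 + (2/17)Q; the wedge Ps − Pb = 25 gives 471/17 + (2/17)Q − (138 - 0.25Q) = 25, so Q' = 368.
Then Pb = 138 − 0.25·368 = 46 and Ps = 471/17 + (2/17)·368 = 71.
Buyers' price falls by P* − Pb = 63 − 46 = 17; sellers' price rises by Ps − P* = 71 − 63 = 8.
So producers capture 8/25 = 0.32 of each unit of subsidy.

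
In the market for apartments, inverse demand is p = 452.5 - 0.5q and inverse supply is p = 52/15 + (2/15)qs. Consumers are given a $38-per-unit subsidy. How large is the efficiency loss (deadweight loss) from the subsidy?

Deadweight loss = $1140

Pre-subsidy: 452.5 - 0.5q = 52/15 + (2/15)q gives q* = 709 and p* = 98.
With the rebate, buyers effectively pay pb = ps − 38, where ps is the price sellers receive.
On the curves, pb = 452.5 - 0.5q and ps = 52/15 + (2/15)q; the wedge ps − pb = 38 gives 52/15 + (2/15)q − (452.5 - 0.5q) = 38, so q' = 769.
Then pb = 452.5 − 0.5·769 = 68 and ps = 52/15 + (2/15)·769 = 106.
The subsidy expands output by 769 − 709 = 60 past the efficient level; on those units the gap between marginal cost and willingness to pay runs from 0 up to 38.
DWL = ½ × 38 × 60 = 1140.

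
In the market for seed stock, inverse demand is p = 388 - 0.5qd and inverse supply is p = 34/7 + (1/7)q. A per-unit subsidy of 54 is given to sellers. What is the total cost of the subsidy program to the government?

Pre-subsidy: 388 - 0.5q = 34/7 + (1/7)q gives q* = 596 and p* = 90.
With the subsidy, sellers receive ps = pb + 54 for each unit, where pb is the price buyers pay.
On the curves, pb = 388 - 0.5q and ps = 34/7 + (1/7)q; the wedge ps − pb = 54 gives 34/7 + (1/7)q − (388 - 0.5q) = 54, so q' = 680.
Then pb = 388 − 0.5·680 = 48 and ps = 34/7 + (1/7)·680 = 102.
Government outlay = subsidy × quantity = 54 × 680 = 36720.

Government cost = 36720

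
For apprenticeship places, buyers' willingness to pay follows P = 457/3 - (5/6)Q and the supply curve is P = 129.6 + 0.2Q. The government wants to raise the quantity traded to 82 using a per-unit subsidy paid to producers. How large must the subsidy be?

Required subsidy s = 62 per unit

At Q = 82, from the demand curve buyers pay Pb = 457/3 − (5/6)·82 = 84; from the supply curve sellers need Ps = 129.6 + 0.2·82 = 146.
The subsidy must fill the gap: s = Ps − Pb = 146 − 84 = 62.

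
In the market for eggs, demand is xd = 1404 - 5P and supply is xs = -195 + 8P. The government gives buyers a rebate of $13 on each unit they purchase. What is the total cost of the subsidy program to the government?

Government cost = $10777

Pre-subsidy: 1404 - 5P = -195 + 8P gives P* = 123, x* = 789.
With the rebate, buyers effectively pay Pb = Ps − 13, where Ps is the price sellers receive.
Demand in terms of Ps becomes xd = 1404 − 5(Ps − 13) = 1469 - 5Ps. Setting this equal to supply: 1469 - 5Ps = -195 + 8Ps, so Ps = 128.
Buyers pay Pb = 128 − 13 = 115; x' = -195 + 8·128 = 829.
Government outlay = subsidy × quantity = 13 × 829 = 10777.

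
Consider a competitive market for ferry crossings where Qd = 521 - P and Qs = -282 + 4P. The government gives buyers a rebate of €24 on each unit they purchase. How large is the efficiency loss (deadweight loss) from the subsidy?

Deadweight loss = €230.4

Pre-subsidy: 521 - P = -282 + 4P gives P* = 160.6, Q* = 360.4.
With the rebate, buyers effectively pay Pb = Ps − 24, where Ps is the price sellers receive.
Demand in terms of Ps becomes Qd = 521 − 1(Ps − 24) = 545 - Ps. Setting this equal to supply: 545 - Ps = -282 + 4Ps, so Ps = 165.4.
Buyers pay Pb = 165.4 − 24 = 141.4; Q' = -282 + 4·165.4 = 379.6.
The subsidy expands output by 379.6 − 360.4 = 19.2 past the efficient level; on those units the gap between marginal cost and willingness to pay runs from 0 up to 24.
DWL = ½ × 24 × 19.2 = 230.4.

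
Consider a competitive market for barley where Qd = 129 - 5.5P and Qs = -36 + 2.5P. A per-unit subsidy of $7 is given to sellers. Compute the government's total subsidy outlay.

Government cost = $193.15625

Pre-subsidy: 129 - 5.5P = -36 + 2.5P gives P* = 20.625, Q* = 15.5625.
With the subsidy, sellers receive Ps = Pb + 7 for each unit, where Pb is the price buyers pay.
Supply in terms of Pb becomes Qs = -36 + 2.5(Pb + 7) = -18.5 + 2.5Pb. Setting this equal to demand: 129 - 5.5Pb = -18.5 + 2.5Pb, so Pb = 18.4375.
Sellers receive Ps = 18.4375 + 7 = 25.4375; Q' = 129 − 5.5·18.4375 = 27.59375.
Government outlay = subsidy × quantity = 7 × 27.59375 = 193.15625.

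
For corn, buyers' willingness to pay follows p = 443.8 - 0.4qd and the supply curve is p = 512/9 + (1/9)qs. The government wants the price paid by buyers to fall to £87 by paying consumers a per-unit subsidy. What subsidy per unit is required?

Required subsidy s = £69 per unit

At a buyer price of 87, quantity demanded is 1109.5 − 2.5·87 = 892.
Sellers supply 892 only when they receive ps = 512/9 + (1/9)·892 = 156.
s = ps − pb = 156 − 87 = 69.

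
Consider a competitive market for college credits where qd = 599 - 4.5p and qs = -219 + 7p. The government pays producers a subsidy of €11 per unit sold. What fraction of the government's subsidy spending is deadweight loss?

DWL / government spending = 693/14216

Pre-subsidy: 599 - 4.5p = -219 + 7p gives p* = 1636/23, q* = 6415/23.
With the subsidy, sellers receive ps = pb + 11 for each unit, where pb is the price buyers pay.
Supply in terms of pb becomes qs = -219 + 7(pb + 11) = -142 + 7pb. Setting this equal to demand: 599 - 4.5pb = -142 + 7pb, so pb = 1482/23.
Sellers receive ps = 1482/23 + 11 = 1735/23; q' = 599 − 4.5·(1482/23) = 7108/23.
ΔCS = ½(6415/23 + 7108/23)(1636/23 − 1482/23) = 1041271/529; ΔPS = ½(6415/23 + 7108/23)(1735/23 − 1636/23) = 1338777/1058.
Government spending = 11 × 7108/23 = 78188/23.
DWL = ½ × 11 × (7108/23 − 6415/23) = 7623/46; fraction = (7623/46) / (78188/23) = 693/14216.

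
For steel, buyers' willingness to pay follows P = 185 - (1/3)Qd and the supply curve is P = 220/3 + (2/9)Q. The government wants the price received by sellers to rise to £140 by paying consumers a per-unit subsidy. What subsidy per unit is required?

Required subsidy s = £55 per unit

At a seller price of 140, quantity supplied is -330 + 4.5·140 = 300.
Buyers absorb 300 only when they pay Pb = 185 − (1/3)·300 = 85.
s = Ps − Pb = 140 − 85 = 55.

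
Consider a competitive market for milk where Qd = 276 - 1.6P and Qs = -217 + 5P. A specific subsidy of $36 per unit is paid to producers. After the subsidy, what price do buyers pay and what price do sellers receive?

Buyers pay 1565/33; sellers receive 2753/33

Pre-subsidy: 276 - 1.6P = -217 + 5P gives P* = 2465/33, Q* = 5164/33.
With the subsidy, sellers receive Ps = Pb + 36 for each unit, where Pb is the price buyers pay.
Supply in terms of Pb becomes Qs = -217 + 5(Pb + 36) = -37 + 5Pb. Setting this equal to demand: 276 - 1.6Pb = -37 + 5Pb, so Pb = 1565/33.
Sellers receive Ps = 1565/33 + 36 = 2753/33; Q' = 276 − 1.6·(1565/33) = 6604/33.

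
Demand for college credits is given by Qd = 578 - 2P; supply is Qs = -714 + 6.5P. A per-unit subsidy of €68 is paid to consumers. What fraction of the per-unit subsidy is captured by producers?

Pre-subsidy: 578 - 2P = -714 + 6.5P gives P* = 152, Q* = 274.
With the rebate, buyers effectively pay Pb = Ps − 68, where Ps is the price sellers receive.
Demand in terms of Ps becomes Qd = 578 − 2(Ps − 68) = 714 - 2Ps. Setting this equal to supply: 714 - 2Ps = -714 + 6.5Ps, so Ps = 168.
Buyers pay Pb = 168 − 68 = 100; Q' = -714 + 6.5·168 = 378.
Buyers' price falls by P* − Pb = 152 − 100 = 52; sellers' price rises by Ps − P* = 168 − 152 = 16.
So producers capture 16/68 = 4/17 of each unit of subsidy.

Producer share = 4/17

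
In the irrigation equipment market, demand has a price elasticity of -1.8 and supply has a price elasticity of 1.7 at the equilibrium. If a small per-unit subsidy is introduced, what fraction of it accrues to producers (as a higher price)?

For a small subsidy around the equilibrium, the benefit split depends on the relative slopes, which at a point are proportional to the elasticities.
Buyer share = εs/(εs + |εd|) = 1.7/(1.7 + 1.8) = 17/35; seller share = |εd|/(εs + |εd|) = 18/35.
So producers capture 18/35 of the subsidy.

Producer share = 18/35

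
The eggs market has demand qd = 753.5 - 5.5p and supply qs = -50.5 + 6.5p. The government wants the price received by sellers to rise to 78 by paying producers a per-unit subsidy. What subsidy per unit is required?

Required subsidy s = 24 per unit

At a seller price of 78, quantity supplied is -50.5 + 6.5·78 = 456.5.
Buyers absorb 456.5 only when they pay pb with 753.5 − 5.5·pb = 456.5, i.e. pb = 54.
s = ps − pb = 78 − 54 = 24.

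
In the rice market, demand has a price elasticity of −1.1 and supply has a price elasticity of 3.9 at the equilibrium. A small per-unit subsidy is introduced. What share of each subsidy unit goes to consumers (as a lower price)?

Consumer share = 0.78

For a small subsidy around the equilibrium, the benefit split depends on the relative slopes, which at a point are proportional to the elasticities.
Buyer share = εs/(εs + |εd|) = 3.9/(3.9 + 1.1) = 0.78; seller share = |εd|/(εs + |εd|) = 0.22.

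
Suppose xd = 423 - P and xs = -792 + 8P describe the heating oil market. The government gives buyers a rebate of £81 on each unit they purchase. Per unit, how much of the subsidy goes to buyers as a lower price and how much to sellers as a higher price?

Pre-subsidy: 423 - P = -792 + 8P gives P* = 135, x* = 288.
With the rebate, buyers effectively pay Pb = Ps − 81, where Ps is the price sellers receive.
Demand in terms of Ps becomes xd = 423 − 1(Ps − 81) = 504 - Ps. Setting this equal to supply: 504 - Ps = -792 + 8Ps, so Ps = 144.
Buyers pay Pb = 144 − 81 = 63; x' = -792 + 8·144 = 360.
Buyers' price falls by P* − Pb = 135 − 63 = 72; sellers' price rises by Ps − P* = 144 − 135 = 9.

Buyers gain £72 per unit; sellers gain £9 per unit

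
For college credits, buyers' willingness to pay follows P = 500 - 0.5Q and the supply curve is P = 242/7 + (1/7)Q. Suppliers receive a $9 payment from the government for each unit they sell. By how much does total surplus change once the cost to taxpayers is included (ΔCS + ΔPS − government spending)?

Pre-subsidy: 500 - 0.5Q = 242/7 + (1/7)Q gives Q* = 724 and P* = 138.
With the subsidy, sellers receive Ps = Pb + 9 for each unit, where Pb is the price buyers pay.
On the curves, Pb = 500 - 0.5Q and Ps = 242/7 + (1/7)Q; the wedge Ps − Pb = 9 gives 242/7 + (1/7)Q − (500 - 0.5Q) = 9, so Q' = 738.
Then Pb = 500 − 0.5·738 = 131 and Ps = 242/7 + (1/7)·738 = 140.
ΔCS = ½(724 + 738)(138 − 131) = 5117; ΔPS = ½(724 + 738)(140 − 138) = 1462.
Government spending = 9 × 738 = 6642.
Net change = 5117 + 1462 − 6642 = -63. The loss equals the DWL triangle ½·9·14.

Net change in total surplus = -$63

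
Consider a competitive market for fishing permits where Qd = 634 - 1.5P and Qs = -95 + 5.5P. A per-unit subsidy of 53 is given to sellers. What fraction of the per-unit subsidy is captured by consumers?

Consumer share = 11/14

Pre-subsidy: 634 - 1.5P = -95 + 5.5P gives P* = 729/7, Q* = 6689/14.
With the subsidy, sellers receive Ps = Pb + 53 for each unit, where Pb is the price buyers pay.
Supply in terms of Pb becomes Qs = -95 + 5.5(Pb + 53) = 196.5 + 5.5Pb. Setting this equal to demand: 634 - 1.5Pb = 196.5 + 5.5Pb, so Pb = 62.5.
Sellers receive Ps = 62.5 + 53 = 115.5; Q' = 634 − 1.5·62.5 = 540.25.
Buyers' price falls by P* − Pb = 729/7 − 62.5 = 583/14; sellers' price rises by Ps − P* = 115.5 − 729/7 = 159/14.
So consumers capture (583/14)/53 = 11/14 of each unit of subsidy.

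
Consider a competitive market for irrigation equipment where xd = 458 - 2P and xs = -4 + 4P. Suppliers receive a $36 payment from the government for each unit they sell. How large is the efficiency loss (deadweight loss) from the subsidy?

Deadweight loss = $864

Pre-subsidy: 458 - 2P = -4 + 4P gives P* = 77, x* = 304.
With the subsidy, sellers receive Ps = Pb + 36 for each unit, where Pb is the price buyers pay.
Supply in terms of Pb becomes xs = -4 + 4(Pb + 36) = 140 + 4Pb. Setting this equal to demand: 458 - 2Pb = 140 + 4Pb, so Pb = 53.
Sellers receive Ps = 53 + 36 = 89; x' = 458 − 2·53 = 352.
The subsidy expands output by 352 − 304 = 48 past the efficient level; on those units the gap between marginal cost and willingness to pay runs from 0 up to 36.
DWL = ½ × 36 × 48 = 864.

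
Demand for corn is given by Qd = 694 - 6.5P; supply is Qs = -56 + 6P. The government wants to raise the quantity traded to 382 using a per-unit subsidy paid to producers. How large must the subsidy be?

Required subsidy s = 25 per unit

At Q = 382, invert demand for the buyer price: Pb = (694 − 382)/6.5 = 48; invert supply for the seller price: Ps = (382 − (-56))/6 = 73.
The subsidy must fill the gap: s = Ps − Pb = 73 − 48 = 25.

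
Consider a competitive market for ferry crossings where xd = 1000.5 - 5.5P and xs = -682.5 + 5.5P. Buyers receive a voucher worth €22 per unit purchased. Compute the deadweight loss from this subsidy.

Deadweight loss = €665.5

Pre-subsidy: 1000.5 - 5.5P = -682.5 + 5.5P gives P* = 153, x* = 159.
With the rebate, buyers effectively pay Pb = Ps − 22, where Ps is the price sellers receive.
Demand in terms of Ps becomes xd = 1000.5 − 5.5(Ps − 22) = 1121.5 - 5.5Ps. Setting this equal to supply: 1121.5 - 5.5Ps = -682.5 + 5.5Ps, so Ps = 164.
Buyers pay Pb = 164 − 22 = 142; x' = -682.5 + 5.5·164 = 219.5.
The subsidy expands output by 219.5 − 159 = 60.5 past the efficient level; on those units the gap between marginal cost and willingness to pay runs from 0 up to 22.
DWL = ½ × 22 × 60.5 = 665.5.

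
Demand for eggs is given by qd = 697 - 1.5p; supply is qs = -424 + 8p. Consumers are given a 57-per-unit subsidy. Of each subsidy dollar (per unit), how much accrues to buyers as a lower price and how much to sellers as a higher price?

Pre-subsidy: 697 - 1.5p = -424 + 8p gives p* = 118, q* = 520.
With the rebate, buyers effectively pay pb = ps − 57, where ps is the price sellers receive.
Demand in terms of ps becomes qd = 697 − 1.5(ps − 57) = 782.5 - 1.5ps. Setting this equal to supply: 782.5 - 1.5ps = -424 + 8ps, so ps = 127.
Buyers pay pb = 127 − 57 = 70; q' = -424 + 8·127 = 592.
Buyers' price falls by p* − pb = 118 − 70 = 48; sellers' price rises by ps − p* = 127 − 118 = 9.

Buyers gain 48 per unit; sellers gain 9 per unit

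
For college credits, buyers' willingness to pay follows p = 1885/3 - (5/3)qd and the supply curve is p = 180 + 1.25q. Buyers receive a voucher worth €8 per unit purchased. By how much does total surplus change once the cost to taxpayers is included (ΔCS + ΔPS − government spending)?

Pre-subsidy: 1885/3 - (5/3)q = 180 + 1.25q gives q* = 1076/7 and p* = 2605/7.
With the rebate, buyers effectively pay pb = ps − 8, where ps is the price sellers receive.
On the curves, pb = 1885/3 - (5/3)q and ps = 180 + 1.25q; the wedge ps − pb = 8 gives 180 + 1.25q − (1885/3 - (5/3)q) = 8, so q' = 5476/35.
Then pb = 1885/3 − (5/3)·(5476/35) = 2573/7 and ps = 180 + 1.25·(5476/35) = 2629/7.
ΔCS = ½(1076/7 + 5476/35)(2605/7 − 2573/7) = 173696/245; ΔPS = ½(1076/7 + 5476/35)(2629/7 − 2605/7) = 130272/245.
Government spending = 8 × 5476/35 = 43808/35.
Net change = 173696/245 + 130272/245 − 43808/35 = -384/35. The loss equals the DWL triangle ½·8·96/35.

Net change in total surplus = -384/35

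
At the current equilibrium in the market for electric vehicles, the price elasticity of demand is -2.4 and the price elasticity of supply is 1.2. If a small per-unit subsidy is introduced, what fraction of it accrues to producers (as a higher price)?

For a small subsidy around the equilibrium, the benefit split depends on the relative slopes, which at a point are proportional to the elasticities.
Buyer share = εs/(εs + |εd|) = 1.2/(1.2 + 2.4) = 1/3; seller share = |εd|/(εs + |εd|) = 2/3.
So producers capture 2/3 of the subsidy.

Producer share = 2/3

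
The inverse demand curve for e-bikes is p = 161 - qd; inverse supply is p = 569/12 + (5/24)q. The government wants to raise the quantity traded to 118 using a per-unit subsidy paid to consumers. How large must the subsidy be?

Required subsidy s = 29 per unit

At q = 118, from the demand curve buyers pay pb = 161 − 1·118 = 43; from the supply curve sellers need ps = 569/12 + (5/24)·118 = 72.
The subsidy must fill the gap: s = ps − pb = 72 − 43 = 29.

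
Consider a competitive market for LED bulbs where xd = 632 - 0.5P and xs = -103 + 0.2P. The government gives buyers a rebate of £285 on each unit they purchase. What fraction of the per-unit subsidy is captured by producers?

Pre-subsidy: 632 - 0.5P = -103 + 0.2P gives P* = 1050, x* = 107.
With the rebate, buyers effectively pay Pb = Ps − 285, where Ps is the price sellers receive.
Demand in terms of Ps becomes xd = 632 − 0.5(Ps − 285) = 774.5 - 0.5Ps. Setting this equal to supply: 774.5 - 0.5Ps = -103 + 0.2Ps, so Ps = 8775/7.
Buyers pay Pb = 8775/7 − 285 = 6780/7; x' = -103 + 0.2·(8775/7) = 1034/7.
Buyers' price falls by P* − Pb = 1050 − 6780/7 = 570/7; sellers' price rises by Ps − P* = 8775/7 − 1050 = 1425/7.
So producers capture (1425/7)/285 = 5/7 of each unit of subsidy.

Producer share = 5/7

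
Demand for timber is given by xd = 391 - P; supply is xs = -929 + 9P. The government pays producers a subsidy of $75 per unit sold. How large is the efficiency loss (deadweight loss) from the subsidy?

Deadweight loss = $2531.25

Pre-subsidy: 391 - P = -929 + 9P gives P* = 132, x* = 259.
With the subsidy, sellers receive Ps = Pb + 75 for each unit, where Pb is the price buyers pay.
Supply in terms of Pb becomes xs = -929 + 9(Pb + 75) = -254 + 9Pb. Setting this equal to demand: 391 - Pb = -254 + 9Pb, so Pb = 64.5.
Sellers receive Ps = 64.5 + 75 = 139.5; x' = 391 − 1·64.5 = 326.5.
The subsidy expands output by 326.5 − 259 = 67.5 past the efficient level; on those units the gap between marginal cost and willingness to pay runs from 0 up to 75.
DWL = ½ × 75 × 67.5 = 2531.25.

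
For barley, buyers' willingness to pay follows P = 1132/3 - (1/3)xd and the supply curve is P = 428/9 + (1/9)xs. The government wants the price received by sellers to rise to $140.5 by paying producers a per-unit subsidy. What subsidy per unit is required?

At a seller price of 140.5, quantity supplied is -428 + 9·140.5 = 836.5.
Buyers absorb 836.5 only when they pay Pb = 1132/3 − (1/3)·836.5 = 98.5.
s = Ps − Pb = 140.5 − 98.5 = 42.

Required subsidy s = $42 per unit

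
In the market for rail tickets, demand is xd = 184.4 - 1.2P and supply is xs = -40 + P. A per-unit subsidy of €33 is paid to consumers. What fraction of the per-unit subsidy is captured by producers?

Pre-subsidy: 184.4 - 1.2P = -40 + P gives P* = 102, x* = 62.
With the rebate, buyers effectively pay Pb = Ps − 33, where Ps is the price sellers receive.
Demand in terms of Ps becomes xd = 184.4 − 1.2(Ps − 33) = 224 - 1.2Ps. Setting this equal to supply: 224 - 1.2Ps = -40 + Ps, so Ps = 120.
Buyers pay Pb = 120 − 33 = 87; x' = -40 + 1·120 = 80.
Buyers' price falls by P* − Pb = 102 − 87 = 15; sellers' price rises by Ps − P* = 120 − 102 = 18.
So producers capture 18/33 = 6/11 of each unit of subsidy.

Producer share = 6/11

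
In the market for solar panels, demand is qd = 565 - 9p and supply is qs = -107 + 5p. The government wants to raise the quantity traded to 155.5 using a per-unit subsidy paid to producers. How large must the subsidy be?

Required subsidy s = 7 per unit

At q = 155.5, invert demand for the buyer price: pb = (565 − 155.5)/9 = 45.5; invert supply for the seller price: ps = (155.5 − (-107))/5 = 52.5.
The subsidy must fill the gap: s = ps − pb = 52.5 − 45.5 = 7.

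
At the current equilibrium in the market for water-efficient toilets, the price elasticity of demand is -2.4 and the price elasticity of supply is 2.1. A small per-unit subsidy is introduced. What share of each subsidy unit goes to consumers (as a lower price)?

Consumer share = 7/15

For a small subsidy around the equilibrium, the benefit split depends on the relative slopes, which at a point are proportional to the elasticities.
Buyer share = εs/(εs + |εd|) = 2.1/(2.1 + 2.4) = 7/15; seller share = |εd|/(εs + |εd|) = 8/15.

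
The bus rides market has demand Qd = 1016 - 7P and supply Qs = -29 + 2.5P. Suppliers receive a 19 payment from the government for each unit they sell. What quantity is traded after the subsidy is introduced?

Pre-subsidy: 1016 - 7P = -29 + 2.5P gives P* = 110, Q* = 246.
With the subsidy, sellers receive Ps = Pb + 19 for each unit, where Pb is the price buyers pay.
Supply in terms of Pb becomes Qs = -29 + 2.5(Pb + 19) = 18.5 + 2.5Pb. Setting this equal to demand: 1016 - 7Pb = 18.5 + 2.5Pb, so Pb = 105.
Sellers receive Ps = 105 + 19 = 124; Q' = 1016 − 7·105 = 281.

Q' = 281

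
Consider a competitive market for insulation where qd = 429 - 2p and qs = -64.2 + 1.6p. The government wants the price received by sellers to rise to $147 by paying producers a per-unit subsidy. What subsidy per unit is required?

Required subsidy s = $18 per unit

At a seller price of 147, quantity supplied is -64.2 + 1.6·147 = 171.
Buyers absorb 171 only when they pay pb with 429 − 2·pb = 171, i.e. pb = 129.
s = ps − pb = 147 − 129 = 18.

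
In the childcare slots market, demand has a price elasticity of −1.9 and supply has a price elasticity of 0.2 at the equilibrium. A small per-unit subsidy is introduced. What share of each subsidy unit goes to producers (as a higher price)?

Producer share = 19/21

For a small subsidy around the equilibrium, the benefit split depends on the relative slopes, which at a point are proportional to the elasticities.
Buyer share = εs/(εs + |εd|) = 0.2/(0.2 + 1.9) = 2/21; seller share = |εd|/(εs + |εd|) = 19/21.
So producers capture 19/21 of the subsidy.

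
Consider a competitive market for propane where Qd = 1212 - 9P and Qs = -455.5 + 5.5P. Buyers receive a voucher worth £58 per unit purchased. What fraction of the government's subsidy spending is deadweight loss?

DWL / government spending = 0.264

Pre-subsidy: 1212 - 9P = -455.5 + 5.5P gives P* = 115, Q* = 177.
With the rebate, buyers effectively pay Pb = Ps − 58, where Ps is the price sellers receive.
Demand in terms of Ps becomes Qd = 1212 − 9(Ps − 58) = 1734 - 9Ps. Setting this equal to supply: 1734 - 9Ps = -455.5 + 5.5Ps, so Ps = 151.
Buyers pay Pb = 151 − 58 = 93; Q' = -455.5 + 5.5·151 = 375.
ΔCS = ½(177 + 375)(115 − 93) = 6072; ΔPS = ½(177 + 375)(151 − 115) = 9936.
Government spending = 58 × 375 = 21750.
DWL = ½ × 58 × (375 − 177) = 5742; fraction = 5742 / 21750 = 0.264.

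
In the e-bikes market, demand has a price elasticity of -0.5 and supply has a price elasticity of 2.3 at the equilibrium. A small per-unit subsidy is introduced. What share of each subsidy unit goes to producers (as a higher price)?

For a small subsidy around the equilibrium, the benefit split depends on the relative slopes, which at a point are proportional to the elasticities.
Buyer share = εs/(εs + |εd|) = 2.3/(2.3 + 0.5) = 23/28; seller share = |εd|/(εs + |εd|) = 5/28.
So producers capture 5/28 of the subsidy.

Producer share = 5/28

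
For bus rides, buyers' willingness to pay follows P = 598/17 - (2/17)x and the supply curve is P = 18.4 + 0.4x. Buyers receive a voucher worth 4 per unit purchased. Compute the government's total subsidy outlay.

Pre-subsidy: 598/17 - (2/17)x = 18.4 + 0.4x gives x* = 713/22 and P* = 345/11.
With the rebate, buyers effectively pay Pb = Ps − 4, where Ps is the price sellers receive.
On the curves, Pb = 598/17 - (2/17)x and Ps = 18.4 + 0.4x; the wedge Ps − Pb = 4 gives 18.4 + 0.4x − (598/17 - (2/17)x) = 4, so x' = 883/22.
Then Pb = 598/17 − (2/17)·(883/22) = 335/11 and Ps = 18.4 + 0.4·(883/22) = 379/11.
Government outlay = subsidy × quantity = 4 × 883/22 = 1766/11.

Government cost = 1766/11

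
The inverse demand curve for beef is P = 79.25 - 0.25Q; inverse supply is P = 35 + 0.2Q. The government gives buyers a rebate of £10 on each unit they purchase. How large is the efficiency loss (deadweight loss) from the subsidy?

Pre-subsidy: 79.25 - 0.25Q = 35 + 0.2Q gives Q* = 295/3 and P* = 164/3.
With the rebate, buyers effectively pay Pb = Ps − 10, where Ps is the price sellers receive.
On the curves, Pb = 79.25 - 0.25Q and Ps = 35 + 0.2Q; the wedge Ps − Pb = 10 gives 35 + 0.2Q − (79.25 - 0.25Q) = 10, so Q' = 1085/9.
Then Pb = 79.25 − 0.25·(1085/9) = 442/9 and Ps = 35 + 0.2·(1085/9) = 532/9.
The subsidy expands output by 1085/9 − 295/3 = 200/9 past the efficient level; on those units the gap between marginal cost and willingness to pay runs from 0 up to 10.
DWL = ½ × 10 × 200/9 = 1000/9.

Deadweight loss = 1000/9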